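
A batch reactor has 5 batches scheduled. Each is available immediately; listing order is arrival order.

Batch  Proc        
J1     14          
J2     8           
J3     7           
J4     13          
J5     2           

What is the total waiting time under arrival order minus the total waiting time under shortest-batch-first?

FIFO (arrival order): J1 J2 J3 J4 J5.
J1: waits 0, runs 0→14
J2: waits 14, runs 14→22
J3: waits 22, runs 22→29
J4: waits 29, runs 29→42
J5: waits 42, runs 42→44
Sum = 0+14+22+29+42 = 107.
SPT (increasing processing time): J5 J3 J2 J4 J1.
J5: waits 0, runs 0→2
J3: waits 2, runs 2→9
J2: waits 9, runs 9→17
J4: waits 17, runs 17→30
J1: waits 30, runs 30→44
Sum = 0+2+9+17+30 = 58.
Difference = 107 − 58 = 49.

49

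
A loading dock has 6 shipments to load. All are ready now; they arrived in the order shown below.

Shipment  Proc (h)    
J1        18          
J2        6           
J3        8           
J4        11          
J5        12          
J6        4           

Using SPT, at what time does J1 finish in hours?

SPT (increasing processing time): J6 J2 J3 J4 J5 J1.
J6: 0→4
J2: 4→10
J3: 10→18
J4: 18→29
J5: 29→41
J1: 41→59

59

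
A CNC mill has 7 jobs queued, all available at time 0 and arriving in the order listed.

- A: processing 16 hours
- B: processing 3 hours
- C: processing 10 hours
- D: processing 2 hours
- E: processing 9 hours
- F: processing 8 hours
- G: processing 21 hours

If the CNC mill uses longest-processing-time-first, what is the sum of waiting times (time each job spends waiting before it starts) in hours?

292

LPT (decreasing processing time): G A C E F B D.
G: waits 0, runs 0→21
A: waits 21, runs 21→37
C: waits 37, runs 37→47
E: waits 47, runs 47→56
F: waits 56, runs 56→64
B: waits 64, runs 64→67
D: waits 67, runs 67→69
Sum = 0+21+37+47+56+64+67 = 292.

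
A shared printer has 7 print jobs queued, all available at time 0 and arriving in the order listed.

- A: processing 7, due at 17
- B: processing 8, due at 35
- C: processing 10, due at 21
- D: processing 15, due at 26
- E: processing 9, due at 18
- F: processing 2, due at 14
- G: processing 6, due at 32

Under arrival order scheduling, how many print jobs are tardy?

5

FIFO (arrival order): A B C D E F G.
A: 0→7, due 17, tardiness 0
B: 7→15, due 35, tardiness 0
C: 15→25, due 21, tardiness 4
D: 25→40, due 26, tardiness 14
E: 40→49, due 18, tardiness 31
F: 49→51, due 14, tardiness 37
G: 51→57, due 32, tardiness 25
Late print jobs: 5.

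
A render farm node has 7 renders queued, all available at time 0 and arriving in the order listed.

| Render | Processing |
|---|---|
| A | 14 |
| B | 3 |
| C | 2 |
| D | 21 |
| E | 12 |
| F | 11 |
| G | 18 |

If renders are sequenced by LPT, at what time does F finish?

LPT (decreasing processing time): D G A E F B C.
D: 0→21
G: 21→39
A: 39→53
E: 53→65
F: 65→76

76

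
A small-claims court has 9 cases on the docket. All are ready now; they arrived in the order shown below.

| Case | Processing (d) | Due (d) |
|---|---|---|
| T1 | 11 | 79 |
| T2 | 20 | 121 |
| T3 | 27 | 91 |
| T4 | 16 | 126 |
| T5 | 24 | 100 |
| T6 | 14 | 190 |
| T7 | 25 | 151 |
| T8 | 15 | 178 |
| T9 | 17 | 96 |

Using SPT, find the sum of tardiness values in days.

95

SPT (increasing processing time): T1 T6 T8 T4 T9 T2 T5 T7 T3.
T1: 0→11, due 79, tardiness 0
T6: 11→25, due 190, tardiness 0
T8: 25→40, due 178, tardiness 0
T4: 40→56, due 126, tardiness 0
T9: 56→73, due 96, tardiness 0
T2: 73→93, due 121, tardiness 0
T5: 93→117, due 100, tardiness 17
T7: 117→142, due 151, tardiness 0
T3: 142→169, due 91, tardiness 78
Sum = 0+0+0+0+0+0+17+0+78 = 95.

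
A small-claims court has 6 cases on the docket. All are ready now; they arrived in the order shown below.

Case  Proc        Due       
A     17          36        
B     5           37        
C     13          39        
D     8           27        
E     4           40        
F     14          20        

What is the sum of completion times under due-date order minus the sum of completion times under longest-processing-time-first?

-25

EDD (increasing due date): F D A B C E.
F: 0→14
D: 14→22
A: 22→39
B: 39→44
C: 44→57
E: 57→61
Sum = 14+22+39+44+57+61 = 237.
LPT (decreasing processing time): A F C D B E.
A: 0→17
F: 17→31
C: 31→44
D: 44→52
B: 52→57
E: 57→61
Sum = 17+31+44+52+57+61 = 262.
Difference = 237 − 262 = -25.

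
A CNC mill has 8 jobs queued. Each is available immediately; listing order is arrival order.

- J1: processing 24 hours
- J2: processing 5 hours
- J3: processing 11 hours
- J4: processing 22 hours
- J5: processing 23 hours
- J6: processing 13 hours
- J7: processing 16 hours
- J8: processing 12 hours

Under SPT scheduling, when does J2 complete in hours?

SPT (increasing processing time): J2 J3 J8 J6 J7 J4 J5 J1.
J2: 0→5

5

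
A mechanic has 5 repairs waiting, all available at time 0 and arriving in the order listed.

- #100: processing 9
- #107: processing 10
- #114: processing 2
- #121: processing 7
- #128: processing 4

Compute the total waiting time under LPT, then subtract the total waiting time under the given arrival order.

8

LPT (decreasing processing time): #107 #100 #121 #128 #114.
#107: waits 0, runs 0→10
#100: waits 10, runs 10→19
#121: waits 19, runs 19→26
#128: waits 26, runs 26→30
#114: waits 30, runs 30→32
Sum = 0+10+19+26+30 = 85.
FIFO (arrival order): #100 #107 #114 #121 #128.
#100: waits 0, runs 0→9
#107: waits 9, runs 9→19
#114: waits 19, runs 19→21
#121: waits 21, runs 21→28
#128: waits 28, runs 28→32
Sum = 0+9+19+21+28 = 77.
Difference = 85 − 77 = 8.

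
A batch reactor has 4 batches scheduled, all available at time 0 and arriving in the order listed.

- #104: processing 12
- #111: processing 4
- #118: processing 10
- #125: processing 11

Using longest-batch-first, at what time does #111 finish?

LPT (decreasing processing time): #104 #125 #118 #111.
#104: 0→12
#125: 12→23
#118: 23→33
#111: 33→37

37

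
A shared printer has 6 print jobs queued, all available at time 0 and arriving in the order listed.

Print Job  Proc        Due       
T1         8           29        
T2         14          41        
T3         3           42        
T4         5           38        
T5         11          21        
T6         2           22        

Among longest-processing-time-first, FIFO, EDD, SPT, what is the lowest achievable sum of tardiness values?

1

LPT (decreasing processing time): T2 T5 T1 T4 T3 T6.
T2: 0→14, due 41, tardiness 0
T5: 14→25, due 21, tardiness 4
T1: 25→33, due 29, tardiness 4
T4: 33→38, due 38, tardiness 0
T3: 38→41, due 42, tardiness 0
T6: 41→43, due 22, tardiness 21
Sum = 0+4+4+0+0+21 = 29.
FIFO (arrival order): T1 T2 T3 T4 T5 T6.
T1: 0→8, due 29, tardiness 0
T2: 8→22, due 41, tardiness 0
T3: 22→25, due 42, tardiness 0
T4: 25→30, due 38, tardiness 0
T5: 30→41, due 21, tardiness 20
T6: 41→43, due 22, tardiness 21
Sum = 0+0+0+0+20+21 = 41.
EDD (increasing due date): T5 T6 T1 T4 T2 T3.
T5: 0→11, due 21, tardiness 0
T6: 11→13, due 22, tardiness 0
T1: 13→21, due 29, tardiness 0
T4: 21→26, due 38, tardiness 0
T2: 26→40, due 41, tardiness 0
T3: 40→43, due 42, tardiness 1
Sum = 0+0+0+0+0+1 = 1.
SPT (increasing processing time): T6 T3 T4 T1 T5 T2.
T6: 0→2, due 22, tardiness 0
T3: 2→5, due 42, tardiness 0
T4: 5→10, due 38, tardiness 0
T1: 10→18, due 29, tardiness 0
T5: 18→29, due 21, tardiness 8
T2: 29→43, due 41, tardiness 2
Sum = 0+0+0+0+8+2 = 10.
LPT 29, FIFO 41, EDD 1, SPT 10 → minimum 1.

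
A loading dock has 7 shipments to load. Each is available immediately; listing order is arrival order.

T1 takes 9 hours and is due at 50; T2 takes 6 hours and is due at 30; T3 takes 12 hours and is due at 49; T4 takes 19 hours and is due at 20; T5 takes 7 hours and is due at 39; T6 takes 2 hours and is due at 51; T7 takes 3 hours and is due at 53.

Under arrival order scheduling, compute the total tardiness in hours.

49

FIFO (arrival order): T1 T2 T3 T4 T5 T6 T7.
T1: 0→9, due 50, tardiness 0
T2: 9→15, due 30, tardiness 0
T3: 15→27, due 49, tardiness 0
T4: 27→46, due 20, tardiness 26
T5: 46→53, due 39, tardiness 14
T6: 53→55, due 51, tardiness 4
T7: 55→58, due 53, tardiness 5
Sum = 0+0+0+26+14+4+5 = 49.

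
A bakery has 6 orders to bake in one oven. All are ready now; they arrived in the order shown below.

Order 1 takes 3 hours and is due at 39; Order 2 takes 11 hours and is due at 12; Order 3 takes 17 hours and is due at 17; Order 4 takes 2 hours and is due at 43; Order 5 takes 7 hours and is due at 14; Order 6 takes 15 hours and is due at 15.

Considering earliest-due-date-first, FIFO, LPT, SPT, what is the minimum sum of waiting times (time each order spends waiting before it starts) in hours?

EDD (increasing due date): Order 2 Order 5 Order 6 Order 3 Order 1 Order 4.
Order 2: waits 0, runs 0→11
Order 5: waits 11, runs 11→18
Order 6: waits 18, runs 18→33
Order 3: waits 33, runs 33→50
Order 1: waits 50, runs 50→53
Order 4: waits 53, runs 53→55
Sum = 0+11+18+33+50+53 = 165.
FIFO (arrival order): Order 1 Order 2 Order 3 Order 4 Order 5 Order 6.
Order 1: waits 0, runs 0→3
Order 2: waits 3, runs 3→14
Order 3: waits 14, runs 14→31
Order 4: waits 31, runs 31→33
Order 5: waits 33, runs 33→40
Order 6: waits 40, runs 40→55
Sum = 0+3+14+31+33+40 = 121.
LPT (decreasing processing time): Order 3 Order 6 Order 2 Order 5 Order 1 Order 4.
Order 3: waits 0, runs 0→17
Order 6: waits 17, runs 17→32
Order 2: waits 32, runs 32→43
Order 5: waits 43, runs 43→50
Order 1: waits 50, runs 50→53
Order 4: waits 53, runs 53→55
Sum = 0+17+32+43+50+53 = 195.
SPT (increasing processing time): Order 4 Order 1 Order 5 Order 2 Order 6 Order 3.
Order 4: waits 0, runs 0→2
Order 1: waits 2, runs 2→5
Order 5: waits 5, runs 5→12
Order 2: waits 12, runs 12→23
Order 6: waits 23, runs 23→38
Order 3: waits 38, runs 38→55
Sum = 0+2+5+12+23+38 = 80.
EDD 165, FIFO 121, LPT 195, SPT 80 → minimum 80.

80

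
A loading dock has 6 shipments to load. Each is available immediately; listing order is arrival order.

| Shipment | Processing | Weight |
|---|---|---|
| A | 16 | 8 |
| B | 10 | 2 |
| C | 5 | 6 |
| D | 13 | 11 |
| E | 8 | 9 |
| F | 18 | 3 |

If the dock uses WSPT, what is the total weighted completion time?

1083

WSPT (decreasing weight/processing-time ratio): C E D A B F.
C: finishes 5, weight 6, w·C = 30
E: finishes 13, weight 9, w·C = 117
D: finishes 26, weight 11, w·C = 286
A: finishes 42, weight 8, w·C = 336
B: finishes 52, weight 2, w·C = 104
F: finishes 70, weight 3, w·C = 210
Sum = 30+117+286+336+104+210 = 1083.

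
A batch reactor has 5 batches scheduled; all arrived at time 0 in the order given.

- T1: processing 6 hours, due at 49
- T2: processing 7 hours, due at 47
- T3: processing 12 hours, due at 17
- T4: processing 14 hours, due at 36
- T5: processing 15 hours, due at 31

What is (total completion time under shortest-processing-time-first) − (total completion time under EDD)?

SPT (increasing processing time): T1 T2 T3 T4 T5.
T1: 0→6
T2: 6→13
T3: 13→25
T4: 25→39
T5: 39→54
Sum = 6+13+25+39+54 = 137.
EDD (increasing due date): T3 T5 T4 T2 T1.
T3: 0→12
T5: 12→27
T4: 27→41
T2: 41→48
T1: 48→54
Sum = 12+27+41+48+54 = 182.
Difference = 137 − 182 = -45.

-45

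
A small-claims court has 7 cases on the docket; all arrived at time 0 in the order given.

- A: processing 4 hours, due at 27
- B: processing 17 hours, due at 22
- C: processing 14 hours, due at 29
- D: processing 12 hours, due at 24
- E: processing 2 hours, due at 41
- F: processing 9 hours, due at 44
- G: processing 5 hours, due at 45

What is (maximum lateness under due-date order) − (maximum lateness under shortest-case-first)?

-23

EDD (increasing due date): B D A C E F G.
B: 0→17, due 22, lateness -5
D: 17→29, due 24, lateness 5
A: 29→33, due 27, lateness 6
C: 33→47, due 29, lateness 18
E: 47→49, due 41, lateness 8
F: 49→58, due 44, lateness 14
G: 58→63, due 45, lateness 18
Maximum = 18.
SPT (increasing processing time): E A G F D C B.
E: 0→2, due 41, lateness -39
A: 2→6, due 27, lateness -21
G: 6→11, due 45, lateness -34
F: 11→20, due 44, lateness -24
D: 20→32, due 24, lateness 8
C: 32→46, due 29, lateness 17
B: 46→63, due 22, lateness 41
Maximum = 41.
Difference = 18 − 41 = -23.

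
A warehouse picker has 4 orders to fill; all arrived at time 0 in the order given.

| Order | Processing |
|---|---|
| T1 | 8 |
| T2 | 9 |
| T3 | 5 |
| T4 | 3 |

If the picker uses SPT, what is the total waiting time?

27

SPT (increasing processing time): T4 T3 T1 T2.
T4: waits 0, runs 0→3
T3: waits 3, runs 3→8
T1: waits 8, runs 8→16
T2: waits 16, runs 16→25
Sum = 0+3+8+16 = 27.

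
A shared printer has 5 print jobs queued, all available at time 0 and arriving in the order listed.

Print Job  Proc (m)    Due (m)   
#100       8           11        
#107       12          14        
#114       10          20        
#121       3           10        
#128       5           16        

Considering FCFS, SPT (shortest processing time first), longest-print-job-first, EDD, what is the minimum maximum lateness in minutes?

18

FIFO (arrival order): #100 #107 #114 #121 #128.
#100: 0→8, due 11, lateness -3
#107: 8→20, due 14, lateness 6
#114: 20→30, due 20, lateness 10
#121: 30→33, due 10, lateness 23
#128: 33→38, due 16, lateness 22
Maximum = 23.
SPT (increasing processing time): #121 #128 #100 #114 #107.
#121: 0→3, due 10, lateness -7
#128: 3→8, due 16, lateness -8
#100: 8→16, due 11, lateness 5
#114: 16→26, due 20, lateness 6
#107: 26→38, due 14, lateness 24
Maximum = 24.
LPT (decreasing processing time): #107 #114 #100 #128 #121.
#107: 0→12, due 14, lateness -2
#114: 12→22, due 20, lateness 2
#100: 22→30, due 11, lateness 19
#128: 30→35, due 16, lateness 19
#121: 35→38, due 10, lateness 28
Maximum = 28.
EDD (increasing due date): #121 #100 #107 #128 #114.
#121: 0→3, due 10, lateness -7
#100: 3→11, due 11, lateness 0
#107: 11→23, due 14, lateness 9
#128: 23→28, due 16, lateness 12
#114: 28→38, due 20, lateness 18
Maximum = 18.
FIFO 23, SPT 24, LPT 28, EDD 18 → minimum 18.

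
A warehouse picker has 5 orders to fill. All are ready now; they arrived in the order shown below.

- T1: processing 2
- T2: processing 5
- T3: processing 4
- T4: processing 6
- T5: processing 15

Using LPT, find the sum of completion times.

LPT (decreasing processing time): T5 T4 T2 T3 T1.
T5: 0→15
T4: 15→21
T2: 21→26
T3: 26→30
T1: 30→32
Sum = 15+21+26+30+32 = 124.

124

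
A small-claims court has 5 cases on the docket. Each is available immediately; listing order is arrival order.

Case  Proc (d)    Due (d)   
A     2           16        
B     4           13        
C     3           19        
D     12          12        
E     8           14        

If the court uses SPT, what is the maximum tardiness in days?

17

SPT (increasing processing time): A C B E D.
A: 0→2, due 16, tardiness 0
C: 2→5, due 19, tardiness 0
B: 5→9, due 13, tardiness 0
E: 9→17, due 14, tardiness 3
D: 17→29, due 12, tardiness 17
Maximum = 17.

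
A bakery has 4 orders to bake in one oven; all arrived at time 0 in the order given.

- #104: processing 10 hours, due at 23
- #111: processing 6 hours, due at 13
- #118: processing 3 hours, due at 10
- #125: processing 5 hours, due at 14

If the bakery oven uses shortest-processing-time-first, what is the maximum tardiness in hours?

SPT (increasing processing time): #118 #125 #111 #104.
#118: 0→3, due 10, tardiness 0
#125: 3→8, due 14, tardiness 0
#111: 8→14, due 13, tardiness 1
#104: 14→24, due 23, tardiness 1
Maximum = 1.

1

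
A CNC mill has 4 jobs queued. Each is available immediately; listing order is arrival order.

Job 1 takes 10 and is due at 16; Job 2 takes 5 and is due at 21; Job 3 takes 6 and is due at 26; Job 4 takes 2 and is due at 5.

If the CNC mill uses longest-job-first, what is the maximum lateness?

18

LPT (decreasing processing time): Job 1 Job 3 Job 2 Job 4.
Job 1: 0→10, due 16, lateness -6
Job 3: 10→16, due 26, lateness -10
Job 2: 16→21, due 21, lateness 0
Job 4: 21→23, due 5, lateness 18
Maximum = 18.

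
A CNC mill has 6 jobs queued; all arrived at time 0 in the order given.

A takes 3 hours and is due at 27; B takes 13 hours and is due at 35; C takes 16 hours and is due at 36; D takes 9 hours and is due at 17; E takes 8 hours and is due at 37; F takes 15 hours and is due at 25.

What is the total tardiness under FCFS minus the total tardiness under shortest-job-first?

FIFO (arrival order): A B C D E F.
A: 0→3, due 27, tardiness 0
B: 3→16, due 35, tardiness 0
C: 16→32, due 36, tardiness 0
D: 32→41, due 17, tardiness 24
E: 41→49, due 37, tardiness 12
F: 49→64, due 25, tardiness 39
Sum = 0+0+0+24+12+39 = 75.
SPT (increasing processing time): A E D B F C.
A: 0→3, due 27, tardiness 0
E: 3→11, due 37, tardiness 0
D: 11→20, due 17, tardiness 3
B: 20→33, due 35, tardiness 0
F: 33→48, due 25, tardiness 23
C: 48→64, due 36, tardiness 28
Sum = 0+0+3+0+23+28 = 54.
Difference = 75 − 54 = 21.

21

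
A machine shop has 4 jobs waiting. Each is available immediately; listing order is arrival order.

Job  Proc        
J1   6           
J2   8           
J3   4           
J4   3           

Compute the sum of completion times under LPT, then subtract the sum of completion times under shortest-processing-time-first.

17

LPT (decreasing processing time): J2 J1 J3 J4.
J2: 0→8
J1: 8→14
J3: 14→18
J4: 18→21
Sum = 8+14+18+21 = 61.
SPT (increasing processing time): J4 J3 J1 J2.
J4: 0→3
J3: 3→7
J1: 7→13
J2: 13→21
Sum = 3+7+13+21 = 44.
Difference = 61 − 44 = 17.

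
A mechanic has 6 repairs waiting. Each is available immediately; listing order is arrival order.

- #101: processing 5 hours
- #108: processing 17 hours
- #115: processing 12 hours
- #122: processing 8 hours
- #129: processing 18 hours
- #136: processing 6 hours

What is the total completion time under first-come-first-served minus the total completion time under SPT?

FIFO (arrival order): #101 #108 #115 #122 #129 #136.
#101: 0→5
#108: 5→22
#115: 22→34
#122: 34→42
#129: 42→60
#136: 60→66
Sum = 5+22+34+42+60+66 = 229.
SPT (increasing processing time): #101 #136 #122 #115 #108 #129.
#101: 0→5
#136: 5→11
#122: 11→19
#115: 19→31
#108: 31→48
#129: 48→66
Sum = 5+11+19+31+48+66 = 180.
Difference = 229 − 180 = 49.

49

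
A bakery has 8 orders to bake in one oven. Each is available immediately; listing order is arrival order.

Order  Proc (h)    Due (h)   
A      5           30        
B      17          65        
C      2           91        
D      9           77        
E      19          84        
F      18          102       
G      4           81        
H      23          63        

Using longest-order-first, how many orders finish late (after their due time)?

LPT (decreasing processing time): H E F B D A G C.
H: 0→23, due 63, tardiness 0
E: 23→42, due 84, tardiness 0
F: 42→60, due 102, tardiness 0
B: 60→77, due 65, tardiness 12
D: 77→86, due 77, tardiness 9
A: 86→91, due 30, tardiness 61
G: 91→95, due 81, tardiness 14
C: 95→97, due 91, tardiness 6
Late orders: 5.

5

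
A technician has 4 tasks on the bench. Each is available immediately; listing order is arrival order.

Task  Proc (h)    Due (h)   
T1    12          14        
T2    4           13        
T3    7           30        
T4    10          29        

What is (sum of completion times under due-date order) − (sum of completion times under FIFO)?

EDD (increasing due date): T2 T1 T4 T3.
T2: 0→4
T1: 4→16
T4: 16→26
T3: 26→33
Sum = 4+16+26+33 = 79.
FIFO (arrival order): T1 T2 T3 T4.
T1: 0→12
T2: 12→16
T3: 16→23
T4: 23→33
Sum = 12+16+23+33 = 84.
Difference = 79 − 84 = -5.

-5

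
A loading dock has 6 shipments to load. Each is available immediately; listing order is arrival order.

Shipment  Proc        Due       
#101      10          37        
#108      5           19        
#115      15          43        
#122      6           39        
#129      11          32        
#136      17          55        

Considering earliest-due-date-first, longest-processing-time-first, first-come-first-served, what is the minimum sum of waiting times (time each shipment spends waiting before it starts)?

EDD (increasing due date): #108 #129 #101 #122 #115 #136.
#108: waits 0, runs 0→5
#129: waits 5, runs 5→16
#101: waits 16, runs 16→26
#122: waits 26, runs 26→32
#115: waits 32, runs 32→47
#136: waits 47, runs 47→64
Sum = 0+5+16+26+32+47 = 126.
LPT (decreasing processing time): #136 #115 #129 #101 #122 #108.
#136: waits 0, runs 0→17
#115: waits 17, runs 17→32
#129: waits 32, runs 32→43
#101: waits 43, runs 43→53
#122: waits 53, runs 53→59
#108: waits 59, runs 59→64
Sum = 0+17+32+43+53+59 = 204.
FIFO (arrival order): #101 #108 #115 #122 #129 #136.
#101: waits 0, runs 0→10
#108: waits 10, runs 10→15
#115: waits 15, runs 15→30
#122: waits 30, runs 30→36
#129: waits 36, runs 36→47
#136: waits 47, runs 47→64
Sum = 0+10+15+30+36+47 = 138.
EDD 126, LPT 204, FIFO 138 → minimum 126.

126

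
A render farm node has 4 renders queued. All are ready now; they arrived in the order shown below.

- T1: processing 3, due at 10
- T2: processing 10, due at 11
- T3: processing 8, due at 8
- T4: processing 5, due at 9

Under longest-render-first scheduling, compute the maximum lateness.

LPT (decreasing processing time): T2 T3 T4 T1.
T2: 0→10, due 11, lateness -1
T3: 10→18, due 8, lateness 10
T4: 18→23, due 9, lateness 14
T1: 23→26, due 10, lateness 16
Maximum = 16.

16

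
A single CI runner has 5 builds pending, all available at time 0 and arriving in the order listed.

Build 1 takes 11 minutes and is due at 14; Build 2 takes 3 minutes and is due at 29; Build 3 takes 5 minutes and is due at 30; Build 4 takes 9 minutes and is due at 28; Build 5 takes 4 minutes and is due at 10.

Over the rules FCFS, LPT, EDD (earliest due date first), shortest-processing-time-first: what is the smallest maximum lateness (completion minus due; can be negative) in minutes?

FIFO (arrival order): Build 1 Build 2 Build 3 Build 4 Build 5.
Build 1: 0→11, due 14, lateness -3
Build 2: 11→14, due 29, lateness -15
Build 3: 14→19, due 30, lateness -11
Build 4: 19→28, due 28, lateness 0
Build 5: 28→32, due 10, lateness 22
Maximum = 22.
LPT (decreasing processing time): Build 1 Build 4 Build 3 Build 5 Build 2.
Build 1: 0→11, due 14, lateness -3
Build 4: 11→20, due 28, lateness -8
Build 3: 20→25, due 30, lateness -5
Build 5: 25→29, due 10, lateness 19
Build 2: 29→32, due 29, lateness 3
Maximum = 19.
EDD (increasing due date): Build 5 Build 1 Build 4 Build 2 Build 3.
Build 5: 0→4, due 10, lateness -6
Build 1: 4→15, due 14, lateness 1
Build 4: 15→24, due 28, lateness -4
Build 2: 24→27, due 29, lateness -2
Build 3: 27→32, due 30, lateness 2
Maximum = 2.
SPT (increasing processing time): Build 2 Build 5 Build 3 Build 4 Build 1.
Build 2: 0→3, due 29, lateness -26
Build 5: 3→7, due 10, lateness -3
Build 3: 7→12, due 30, lateness -18
Build 4: 12→21, due 28, lateness -7
Build 1: 21→32, due 14, lateness 18
Maximum = 18.
FIFO 22, LPT 19, EDD 2, SPT 18 → minimum 2.

2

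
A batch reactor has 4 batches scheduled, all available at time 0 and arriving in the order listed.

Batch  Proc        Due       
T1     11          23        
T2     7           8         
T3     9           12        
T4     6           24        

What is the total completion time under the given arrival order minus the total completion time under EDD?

6

FIFO (arrival order): T1 T2 T3 T4.
T1: 0→11
T2: 11→18
T3: 18→27
T4: 27→33
Sum = 11+18+27+33 = 89.
EDD (increasing due date): T2 T3 T1 T4.
T2: 0→7
T3: 7→16
T1: 16→27
T4: 27→33
Sum = 7+16+27+33 = 83.
Difference = 89 − 83 = 6.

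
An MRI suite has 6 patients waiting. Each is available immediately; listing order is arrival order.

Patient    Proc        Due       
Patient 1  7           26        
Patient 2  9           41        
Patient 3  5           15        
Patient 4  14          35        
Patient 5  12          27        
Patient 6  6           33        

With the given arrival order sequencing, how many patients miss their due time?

3

FIFO (arrival order): Patient 1 Patient 2 Patient 3 Patient 4 Patient 5 Patient 6.
Patient 1: 0→7, due 26, tardiness 0
Patient 2: 7→16, due 41, tardiness 0
Patient 3: 16→21, due 15, tardiness 6
Patient 4: 21→35, due 35, tardiness 0
Patient 5: 35→47, due 27, tardiness 20
Patient 6: 47→53, due 33, tardiness 20
Late patients: 3.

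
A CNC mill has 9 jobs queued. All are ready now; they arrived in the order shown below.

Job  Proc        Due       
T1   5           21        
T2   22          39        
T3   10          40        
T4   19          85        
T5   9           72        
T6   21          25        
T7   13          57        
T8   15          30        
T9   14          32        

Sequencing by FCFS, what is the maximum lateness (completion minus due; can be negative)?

96

FIFO (arrival order): T1 T2 T3 T4 T5 T6 T7 T8 T9.
T1: 0→5, due 21, lateness -16
T2: 5→27, due 39, lateness -12
T3: 27→37, due 40, lateness -3
T4: 37→56, due 85, lateness -29
T5: 56→65, due 72, lateness -7
T6: 65→86, due 25, lateness 61
T7: 86→99, due 57, lateness 42
T8: 99→114, due 30, lateness 84
T9: 114→128, due 32, lateness 96
Maximum = 96.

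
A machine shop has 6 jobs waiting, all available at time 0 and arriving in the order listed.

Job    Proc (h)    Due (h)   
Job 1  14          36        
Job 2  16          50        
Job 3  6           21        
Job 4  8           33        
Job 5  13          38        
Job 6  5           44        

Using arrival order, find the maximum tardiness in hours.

FIFO (arrival order): Job 1 Job 2 Job 3 Job 4 Job 5 Job 6.
Job 1: 0→14, due 36, tardiness 0
Job 2: 14→30, due 50, tardiness 0
Job 3: 30→36, due 21, tardiness 15
Job 4: 36→44, due 33, tardiness 11
Job 5: 44→57, due 38, tardiness 19
Job 6: 57→62, due 44, tardiness 18
Maximum = 19.

19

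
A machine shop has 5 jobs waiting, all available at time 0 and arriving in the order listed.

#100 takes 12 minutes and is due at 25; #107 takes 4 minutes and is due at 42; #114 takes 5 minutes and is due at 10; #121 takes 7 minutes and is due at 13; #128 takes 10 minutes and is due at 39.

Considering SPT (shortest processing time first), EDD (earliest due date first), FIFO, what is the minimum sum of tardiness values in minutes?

SPT (increasing processing time): #107 #114 #121 #128 #100.
#107: 0→4, due 42, tardiness 0
#114: 4→9, due 10, tardiness 0
#121: 9→16, due 13, tardiness 3
#128: 16→26, due 39, tardiness 0
#100: 26→38, due 25, tardiness 13
Sum = 0+0+3+0+13 = 16.
EDD (increasing due date): #114 #121 #100 #128 #107.
#114: 0→5, due 10, tardiness 0
#121: 5→12, due 13, tardiness 0
#100: 12→24, due 25, tardiness 0
#128: 24→34, due 39, tardiness 0
#107: 34→38, due 42, tardiness 0
Sum = 0+0+0+0+0 = 0.
FIFO (arrival order): #100 #107 #114 #121 #128.
#100: 0→12, due 25, tardiness 0
#107: 12→16, due 42, tardiness 0
#114: 16→21, due 10, tardiness 11
#121: 21→28, due 13, tardiness 15
#128: 28→38, due 39, tardiness 0
Sum = 0+0+11+15+0 = 26.
SPT 16, EDD 0, FIFO 26 → minimum 0.

0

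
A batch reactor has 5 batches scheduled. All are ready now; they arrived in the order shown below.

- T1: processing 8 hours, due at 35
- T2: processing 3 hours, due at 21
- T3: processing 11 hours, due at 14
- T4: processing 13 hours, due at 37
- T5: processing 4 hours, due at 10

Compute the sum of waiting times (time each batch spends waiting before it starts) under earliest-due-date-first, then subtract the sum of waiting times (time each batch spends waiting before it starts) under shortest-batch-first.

EDD (increasing due date): T5 T3 T2 T1 T4.
T5: waits 0, runs 0→4
T3: waits 4, runs 4→15
T2: waits 15, runs 15→18
T1: waits 18, runs 18→26
T4: waits 26, runs 26→39
Sum = 0+4+15+18+26 = 63.
SPT (increasing processing time): T2 T5 T1 T3 T4.
T2: waits 0, runs 0→3
T5: waits 3, runs 3→7
T1: waits 7, runs 7→15
T3: waits 15, runs 15→26
T4: waits 26, runs 26→39
Sum = 0+3+7+15+26 = 51.
Difference = 63 − 51 = 12.

12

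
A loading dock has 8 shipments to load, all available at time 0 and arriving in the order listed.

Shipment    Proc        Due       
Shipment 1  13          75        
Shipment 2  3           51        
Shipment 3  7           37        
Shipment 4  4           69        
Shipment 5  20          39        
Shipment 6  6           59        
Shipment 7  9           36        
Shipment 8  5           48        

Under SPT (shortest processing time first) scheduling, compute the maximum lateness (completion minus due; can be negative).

SPT (increasing processing time): Shipment 2 Shipment 4 Shipment 8 Shipment 6 Shipment 3 Shipment 7 Shipment 1 Shipment 5.
Shipment 2: 0→3, due 51, lateness -48
Shipment 4: 3→7, due 69, lateness -62
Shipment 8: 7→12, due 48, lateness -36
Shipment 6: 12→18, due 59, lateness -41
Shipment 3: 18→25, due 37, lateness -12
Shipment 7: 25→34, due 36, lateness -2
Shipment 1: 34→47, due 75, lateness -28
Shipment 5: 47→67, due 39, lateness 28
Maximum = 28.

28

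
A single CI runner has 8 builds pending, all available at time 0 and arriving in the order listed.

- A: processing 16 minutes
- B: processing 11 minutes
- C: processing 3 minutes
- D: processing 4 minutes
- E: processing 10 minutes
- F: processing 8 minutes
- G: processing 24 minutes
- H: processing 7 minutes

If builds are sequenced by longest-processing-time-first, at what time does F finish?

69

LPT (decreasing processing time): G A B E F H D C.
G: 0→24
A: 24→40
B: 40→51
E: 51→61
F: 61→69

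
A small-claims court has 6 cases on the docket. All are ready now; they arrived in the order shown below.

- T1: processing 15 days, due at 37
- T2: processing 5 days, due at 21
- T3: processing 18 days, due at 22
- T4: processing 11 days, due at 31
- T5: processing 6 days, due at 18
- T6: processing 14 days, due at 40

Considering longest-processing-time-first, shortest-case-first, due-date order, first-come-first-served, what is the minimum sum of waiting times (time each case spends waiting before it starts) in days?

125

LPT (decreasing processing time): T3 T1 T6 T4 T5 T2.
T3: waits 0, runs 0→18
T1: waits 18, runs 18→33
T6: waits 33, runs 33→47
T4: waits 47, runs 47→58
T5: waits 58, runs 58→64
T2: waits 64, runs 64→69
Sum = 0+18+33+47+58+64 = 220.
SPT (increasing processing time): T2 T5 T4 T6 T1 T3.
T2: waits 0, runs 0→5
T5: waits 5, runs 5→11
T4: waits 11, runs 11→22
T6: waits 22, runs 22→36
T1: waits 36, runs 36→51
T3: waits 51, runs 51→69
Sum = 0+5+11+22+36+51 = 125.
EDD (increasing due date): T5 T2 T3 T4 T1 T6.
T5: waits 0, runs 0→6
T2: waits 6, runs 6→11
T3: waits 11, runs 11→29
T4: waits 29, runs 29→40
T1: waits 40, runs 40→55
T6: waits 55, runs 55→69
Sum = 0+6+11+29+40+55 = 141.
FIFO (arrival order): T1 T2 T3 T4 T5 T6.
T1: waits 0, runs 0→15
T2: waits 15, runs 15→20
T3: waits 20, runs 20→38
T4: waits 38, runs 38→49
T5: waits 49, runs 49→55
T6: waits 55, runs 55→69
Sum = 0+15+20+38+49+55 = 177.
LPT 220, SPT 125, EDD 141, FIFO 177 → minimum 125.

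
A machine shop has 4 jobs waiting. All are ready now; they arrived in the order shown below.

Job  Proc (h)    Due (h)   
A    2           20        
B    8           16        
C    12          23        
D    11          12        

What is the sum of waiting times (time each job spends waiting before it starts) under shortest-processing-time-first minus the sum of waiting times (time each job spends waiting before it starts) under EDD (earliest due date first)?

SPT (increasing processing time): A B D C.
A: waits 0, runs 0→2
B: waits 2, runs 2→10
D: waits 10, runs 10→21
C: waits 21, runs 21→33
Sum = 0+2+10+21 = 33.
EDD (increasing due date): D B A C.
D: waits 0, runs 0→11
B: waits 11, runs 11→19
A: waits 19, runs 19→21
C: waits 21, runs 21→33
Sum = 0+11+19+21 = 51.
Difference = 33 − 51 = -18.

-18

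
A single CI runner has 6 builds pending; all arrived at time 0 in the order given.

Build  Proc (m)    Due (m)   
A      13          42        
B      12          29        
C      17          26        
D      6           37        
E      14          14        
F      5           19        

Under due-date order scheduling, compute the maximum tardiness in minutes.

25

EDD (increasing due date): E F C B D A.
E: 0→14, due 14, tardiness 0
F: 14→19, due 19, tardiness 0
C: 19→36, due 26, tardiness 10
B: 36→48, due 29, tardiness 19
D: 48→54, due 37, tardiness 17
A: 54→67, due 42, tardiness 25
Maximum = 25.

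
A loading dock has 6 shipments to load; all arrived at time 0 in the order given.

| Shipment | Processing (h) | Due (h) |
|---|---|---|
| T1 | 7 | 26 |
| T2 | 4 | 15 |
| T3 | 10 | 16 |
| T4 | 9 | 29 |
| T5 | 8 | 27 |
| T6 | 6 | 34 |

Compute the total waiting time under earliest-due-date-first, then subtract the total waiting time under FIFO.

-1

EDD (increasing due date): T2 T3 T1 T5 T4 T6.
T2: waits 0, runs 0→4
T3: waits 4, runs 4→14
T1: waits 14, runs 14→21
T5: waits 21, runs 21→29
T4: waits 29, runs 29→38
T6: waits 38, runs 38→44
Sum = 0+4+14+21+29+38 = 106.
FIFO (arrival order): T1 T2 T3 T4 T5 T6.
T1: waits 0, runs 0→7
T2: waits 7, runs 7→11
T3: waits 11, runs 11→21
T4: waits 21, runs 21→30
T5: waits 30, runs 30→38
T6: waits 38, runs 38→44
Sum = 0+7+11+21+30+38 = 107.
Difference = 106 − 107 = -1.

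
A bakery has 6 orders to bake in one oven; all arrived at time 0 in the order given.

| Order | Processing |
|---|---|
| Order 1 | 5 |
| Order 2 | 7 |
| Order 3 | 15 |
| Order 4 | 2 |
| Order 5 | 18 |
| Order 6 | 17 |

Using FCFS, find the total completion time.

FIFO (arrival order): Order 1 Order 2 Order 3 Order 4 Order 5 Order 6.
Order 1: 0→5
Order 2: 5→12
Order 3: 12→27
Order 4: 27→29
Order 5: 29→47
Order 6: 47→64
Sum = 5+12+27+29+47+64 = 184.

184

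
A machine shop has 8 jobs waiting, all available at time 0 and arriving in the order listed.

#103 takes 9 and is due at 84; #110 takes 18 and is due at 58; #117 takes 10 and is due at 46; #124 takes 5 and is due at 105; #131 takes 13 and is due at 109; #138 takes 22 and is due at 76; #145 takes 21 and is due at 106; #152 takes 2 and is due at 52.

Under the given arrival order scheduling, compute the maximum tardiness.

FIFO (arrival order): #103 #110 #117 #124 #131 #138 #145 #152.
#103: 0→9, due 84, tardiness 0
#110: 9→27, due 58, tardiness 0
#117: 27→37, due 46, tardiness 0
#124: 37→42, due 105, tardiness 0
#131: 42→55, due 109, tardiness 0
#138: 55→77, due 76, tardiness 1
#145: 77→98, due 106, tardiness 0
#152: 98→100, due 52, tardiness 48
Maximum = 48.

48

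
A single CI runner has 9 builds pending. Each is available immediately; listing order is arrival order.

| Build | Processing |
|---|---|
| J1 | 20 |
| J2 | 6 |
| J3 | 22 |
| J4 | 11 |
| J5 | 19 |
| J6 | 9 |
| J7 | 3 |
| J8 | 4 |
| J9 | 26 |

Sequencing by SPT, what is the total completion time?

SPT (increasing processing time): J7 J8 J2 J6 J4 J5 J1 J3 J9.
J7: 0→3
J8: 3→7
J2: 7→13
J6: 13→22
J4: 22→33
J5: 33→52
J1: 52→72
J3: 72→94
J9: 94→120
Sum = 3+7+13+22+33+52+72+94+120 = 416.

416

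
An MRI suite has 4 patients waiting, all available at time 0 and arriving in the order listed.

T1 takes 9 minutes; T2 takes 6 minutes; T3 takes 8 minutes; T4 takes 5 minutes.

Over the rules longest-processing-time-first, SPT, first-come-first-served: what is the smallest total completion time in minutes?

63

LPT (decreasing processing time): T1 T3 T2 T4.
T1: 0→9
T3: 9→17
T2: 17→23
T4: 23→28
Sum = 9+17+23+28 = 77.
SPT (increasing processing time): T4 T2 T3 T1.
T4: 0→5
T2: 5→11
T3: 11→19
T1: 19→28
Sum = 5+11+19+28 = 63.
FIFO (arrival order): T1 T2 T3 T4.
T1: 0→9
T2: 9→15
T3: 15→23
T4: 23→28
Sum = 9+15+23+28 = 75.
LPT 77, SPT 63, FIFO 75 → minimum 63.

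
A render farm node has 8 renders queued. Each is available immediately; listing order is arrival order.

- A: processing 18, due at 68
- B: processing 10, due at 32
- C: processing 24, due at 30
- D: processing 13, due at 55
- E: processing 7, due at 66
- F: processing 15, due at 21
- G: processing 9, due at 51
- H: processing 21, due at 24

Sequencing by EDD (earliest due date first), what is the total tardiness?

227

EDD (increasing due date): F H C B G D E A.
F: 0→15, due 21, tardiness 0
H: 15→36, due 24, tardiness 12
C: 36→60, due 30, tardiness 30
B: 60→70, due 32, tardiness 38
G: 70→79, due 51, tardiness 28
D: 79→92, due 55, tardiness 37
E: 92→99, due 66, tardiness 33
A: 99→117, due 68, tardiness 49
Sum = 0+12+30+38+28+37+33+49 = 227.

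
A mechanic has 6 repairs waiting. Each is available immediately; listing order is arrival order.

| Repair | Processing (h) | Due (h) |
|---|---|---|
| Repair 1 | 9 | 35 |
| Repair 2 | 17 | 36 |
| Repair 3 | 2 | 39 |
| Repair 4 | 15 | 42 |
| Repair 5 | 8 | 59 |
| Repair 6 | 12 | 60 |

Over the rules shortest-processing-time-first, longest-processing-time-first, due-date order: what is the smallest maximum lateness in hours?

3

SPT (increasing processing time): Repair 3 Repair 5 Repair 1 Repair 6 Repair 4 Repair 2.
Repair 3: 0→2, due 39, lateness -37
Repair 5: 2→10, due 59, lateness -49
Repair 1: 10→19, due 35, lateness -16
Repair 6: 19→31, due 60, lateness -29
Repair 4: 31→46, due 42, lateness 4
Repair 2: 46→63, due 36, lateness 27
Maximum = 27.
LPT (decreasing processing time): Repair 2 Repair 4 Repair 6 Repair 1 Repair 5 Repair 3.
Repair 2: 0→17, due 36, lateness -19
Repair 4: 17→32, due 42, lateness -10
Repair 6: 32→44, due 60, lateness -16
Repair 1: 44→53, due 35, lateness 18
Repair 5: 53→61, due 59, lateness 2
Repair 3: 61→63, due 39, lateness 24
Maximum = 24.
EDD (increasing due date): Repair 1 Repair 2 Repair 3 Repair 4 Repair 5 Repair 6.
Repair 1: 0→9, due 35, lateness -26
Repair 2: 9→26, due 36, lateness -10
Repair 3: 26→28, due 39, lateness -11
Repair 4: 28→43, due 42, lateness 1
Repair 5: 43→51, due 59, lateness -8
Repair 6: 51→63, due 60, lateness 3
Maximum = 3.
SPT 27, LPT 24, EDD 3 → minimum 3.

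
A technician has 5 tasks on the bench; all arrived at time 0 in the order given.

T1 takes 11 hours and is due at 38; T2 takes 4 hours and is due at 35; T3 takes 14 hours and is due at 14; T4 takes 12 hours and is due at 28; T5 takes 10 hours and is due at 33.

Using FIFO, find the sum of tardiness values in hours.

46

FIFO (arrival order): T1 T2 T3 T4 T5.
T1: 0→11, due 38, tardiness 0
T2: 11→15, due 35, tardiness 0
T3: 15→29, due 14, tardiness 15
T4: 29→41, due 28, tardiness 13
T5: 41→51, due 33, tardiness 18
Sum = 0+0+15+13+18 = 46.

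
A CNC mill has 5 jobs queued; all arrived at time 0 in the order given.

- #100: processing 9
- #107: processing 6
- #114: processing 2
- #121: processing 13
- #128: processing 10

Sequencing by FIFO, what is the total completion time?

FIFO (arrival order): #100 #107 #114 #121 #128.
#100: 0→9
#107: 9→15
#114: 15→17
#121: 17→30
#128: 30→40
Sum = 9+15+17+30+40 = 111.

111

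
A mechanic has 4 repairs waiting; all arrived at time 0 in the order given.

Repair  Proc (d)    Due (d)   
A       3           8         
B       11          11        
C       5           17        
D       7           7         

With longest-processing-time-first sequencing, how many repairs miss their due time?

3

LPT (decreasing processing time): B D C A.
B: 0→11, due 11, tardiness 0
D: 11→18, due 7, tardiness 11
C: 18→23, due 17, tardiness 6
A: 23→26, due 8, tardiness 18
Late repairs: 3.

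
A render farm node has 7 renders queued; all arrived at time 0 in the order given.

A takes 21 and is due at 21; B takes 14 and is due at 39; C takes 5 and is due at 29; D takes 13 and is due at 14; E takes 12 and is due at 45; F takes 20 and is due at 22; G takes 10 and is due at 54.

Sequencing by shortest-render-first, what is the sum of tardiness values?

SPT (increasing processing time): C G E D B F A.
C: 0→5, due 29, tardiness 0
G: 5→15, due 54, tardiness 0
E: 15→27, due 45, tardiness 0
D: 27→40, due 14, tardiness 26
B: 40→54, due 39, tardiness 15
F: 54→74, due 22, tardiness 52
A: 74→95, due 21, tardiness 74
Sum = 0+0+0+26+15+52+74 = 167.

167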